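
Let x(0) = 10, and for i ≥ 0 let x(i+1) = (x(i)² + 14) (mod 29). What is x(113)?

x(0) = 10, x(1) = 27, x(2) = 18, x(3) = 19, x(4) = 27.
Since x(4) = x(1) = 27, the sequence is eventually periodic: after a pre-period of length 1 it cycles with period 3.
For i ≥ 1, x(i) depends only on (i - 1) mod 3. (113 - 1) mod 3 = 1, so x(113) = x(2) = 18.

18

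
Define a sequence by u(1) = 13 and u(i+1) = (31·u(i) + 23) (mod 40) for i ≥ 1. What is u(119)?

37

Computing terms: u(1) = 13, u(2) = 26, u(3) = 29, u(4) = 2, u(5) = 5, u(6) = 18, u(7) = 21, u(8) = 34, u(9) = 37, u(10) = 10, u(11) = 13.
The sequence repeats with period 10.
So u(119) = u(1 + ((119-1) mod 10)) = u(9) = 37.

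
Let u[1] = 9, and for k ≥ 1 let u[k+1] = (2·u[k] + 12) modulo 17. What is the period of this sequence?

We have u[1] = 9, u[2] = 13, u[3] = 4, u[4] = 3, u[5] = 1, u[6] = 14, u[7] = 6, u[8] = 7, u[9] = 9.
Since u[9] = u[1] = 9, the sequence is periodic with period 8.

8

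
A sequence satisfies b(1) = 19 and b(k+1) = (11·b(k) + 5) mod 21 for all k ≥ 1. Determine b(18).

Listing terms: b(1) = 19, b(2) = 4, b(3) = 7, b(4) = 19.
The sequence repeats with period 3.
So b(18) = b(1 + ((18-1) mod 3)) = b(3) = 7.

7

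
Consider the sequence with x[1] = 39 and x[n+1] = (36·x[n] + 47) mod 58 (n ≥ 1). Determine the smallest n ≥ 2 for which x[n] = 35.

5

Listing terms: x[1] = 39; x[2] = 1; x[3] = 25; x[4] = 19; x[5] = 35; x[6] = 31; x[7] = 3; x[8] = 39.
The sequence repeats with period 7.
The value 35 first appears (with n ≥ 2) at x[5].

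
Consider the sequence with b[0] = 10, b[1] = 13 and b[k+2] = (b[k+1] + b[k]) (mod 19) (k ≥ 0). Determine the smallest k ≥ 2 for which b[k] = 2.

4

Listing terms: b[0] = 10; b[1] = 13; b[2] = 4; b[3] = 17; b[4] = 2; b[5] = 0; b[6] = 2; b[7] = 2; b[8] = 4; b[9] = 6; b[10] = 10; b[11] = 16; b[12] = 7; b[13] = 4; b[14] = 11; b[15] = 15; b[16] = 7; b[17] = 3; b[18] = 10; b[19] = 13.
Since (b[18], b[19]) = (b[0], b[1]) = (10, 13) (two consecutive terms determine the rest), the sequence is periodic with period 18.
The value 2 first appears (with k ≥ 2) at b[4].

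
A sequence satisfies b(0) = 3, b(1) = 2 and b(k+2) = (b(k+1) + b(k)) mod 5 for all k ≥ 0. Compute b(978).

Computing terms: b(0) = 3; b(1) = 2; b(2) = 0; b(3) = 2; b(4) = 2; b(5) = 4; b(6) = 1; b(7) = 0; b(8) = 1; b(9) = 1; b(10) = 2; b(11) = 3; b(12) = 0; b(13) = 3; b(14) = 3; b(15) = 1; b(16) = 4; b(17) = 0; b(18) = 4; b(19) = 4; b(20) = 3; b(21) = 2.
The sequence repeats with period 20.
(978 - 0) mod 20 = 18, so b(978) = b(18) = 4.

4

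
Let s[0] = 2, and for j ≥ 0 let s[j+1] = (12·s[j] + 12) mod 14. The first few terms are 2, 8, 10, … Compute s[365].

12

Listing terms: s[0] = 2, s[1] = 8, s[2] = 10, s[3] = 6, s[4] = 0, s[5] = 12, s[6] = 2.
The sequence repeats with period 6.
So s[365] = s[0 + ((365-0) mod 6)] = s[5] = 12.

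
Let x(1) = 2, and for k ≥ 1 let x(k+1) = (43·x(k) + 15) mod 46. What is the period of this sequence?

22

Listing terms: x(1) = 2, x(2) = 9, x(3) = 34, x(4) = 5, x(5) = 0, x(6) = 15, x(7) = 16, x(8) = 13, x(9) = 22, x(10) = 41, x(11) = 30, x(12) = 17, x(13) = 10, x(14) = 31, x(15) = 14, x(16) = 19, x(17) = 4, x(18) = 3, x(19) = 6, x(20) = 43, x(21) = 24, x(22) = 35, x(23) = 2.
Since x(23) = x(1) = 2, the sequence is periodic with period 22.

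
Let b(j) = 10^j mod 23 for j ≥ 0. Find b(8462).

b(0) = 1,  b(1) = 10,  b(2) = 8,  b(3) = 11,  b(4) = 18,  b(5) = 19,  b(6) = 6,  b(7) = 14,  b(8) = 2,  b(9) = 20,  b(10) = 16,  b(11) = 22,  b(12) = 13,  b(13) = 15,  b(14) = 12,  b(15) = 5,  b(16) = 4,  b(17) = 17,  b(18) = 9,  b(19) = 21,  b(20) = 3,  b(21) = 7,  b(22) = 1.
Since b(22) = b(0) = 1, the sequence is periodic with period 22.
So b(8462) = b(0 + ((8462-0) mod 22)) = b(14) = 12.

12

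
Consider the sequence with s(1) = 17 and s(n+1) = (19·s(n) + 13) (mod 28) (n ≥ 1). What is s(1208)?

Computing terms: s(1) = 17,  s(2) = 0,  s(3) = 13,  s(4) = 8,  s(5) = 25,  s(6) = 12,  s(7) = 17.
The sequence repeats with period 6.
(1208 - 1) mod 6 = 1, so s(1208) = s(2) = 0.

0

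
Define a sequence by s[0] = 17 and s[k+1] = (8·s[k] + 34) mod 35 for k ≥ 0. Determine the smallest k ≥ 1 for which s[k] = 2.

We have s[0] = 17,  s[1] = 30,  s[2] = 29,  s[3] = 21,  s[4] = 27,  s[5] = 5,  s[6] = 4,  s[7] = 31,  s[8] = 2,  s[9] = 15,  s[10] = 14,  s[11] = 6,  s[12] = 12,  s[13] = 25,  s[14] = 24,  s[15] = 16,  s[16] = 22,  s[17] = 0,  s[18] = 34,  s[19] = 26,  s[20] = 32,  s[21] = 10,  s[22] = 9,  s[23] = 1,  s[24] = 7,  s[25] = 20,  s[26] = 19,  s[27] = 11,  s[28] = 17.
Since s[28] = s[0] = 17, the sequence is periodic with period 28.
The value 2 first appears (with k ≥ 1) at s[8].

8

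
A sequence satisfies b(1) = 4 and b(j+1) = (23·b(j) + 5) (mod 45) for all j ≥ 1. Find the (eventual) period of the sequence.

We have b(1) = 4; b(2) = 7; b(3) = 31; b(4) = 43; b(5) = 4.
The sequence repeats with period 4.

4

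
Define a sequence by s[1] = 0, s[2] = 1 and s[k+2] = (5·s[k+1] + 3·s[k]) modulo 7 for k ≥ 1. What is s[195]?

We have s[1] = 0, s[2] = 1, s[3] = 5, s[4] = 0, s[5] = 1.
Since (s[4], s[5]) = (s[1], s[2]) = (0, 1) (two consecutive terms determine the rest), the sequence is periodic with period 3.
(195 - 1) mod 3 = 2, so s[195] = s[3] = 5.

5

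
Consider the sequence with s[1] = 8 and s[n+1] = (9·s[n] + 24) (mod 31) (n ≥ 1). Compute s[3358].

s[1] = 8,  s[2] = 3,  s[3] = 20,  s[4] = 18,  s[5] = 0,  s[6] = 24,  s[7] = 23,  s[8] = 14,  s[9] = 26,  s[10] = 10,  s[11] = 21,  s[12] = 27,  s[13] = 19,  s[14] = 9,  s[15] = 12,  s[16] = 8.
The sequence repeats with period 15.
(3358 - 1) mod 15 = 12, so s[3358] = s[13] = 19.

19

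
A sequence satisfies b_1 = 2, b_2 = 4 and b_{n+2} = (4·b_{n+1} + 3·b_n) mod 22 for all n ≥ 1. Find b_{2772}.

4

We have b_1 = 2,  b_2 = 4,  b_3 = 0,  b_4 = 12,  b_5 = 4,  b_6 = 8,  b_7 = 0,  b_8 = 2,  b_9 = 8,  b_{10} = 16,  b_{11} = 0,  b_{12} = 4,  b_{13} = 16,  b_{14} = 10,  b_{15} = 0,  b_{16} = 8,  b_{17} = 10,  b_{18} = 20,  b_{19} = 0,  b_{20} = 16,  b_{21} = 20,  b_{22} = 18,  b_{23} = 0,  b_{24} = 10,  b_{25} = 18,  b_{26} = 14,  b_{27} = 0,  b_{28} = 20,  b_{29} = 14,  b_{30} = 6,  b_{31} = 0,  b_{32} = 18,  b_{33} = 6,  b_{34} = 12,  b_{35} = 0,  b_{36} = 14,  b_{37} = 12,  b_{38} = 2,  b_{39} = 0,  b_{40} = 6,  b_{41} = 2,  b_{42} = 4.
Since (b_{41}, b_{42}) = (b_1, b_2) = (2, 4) (two consecutive terms determine the rest), the sequence is periodic with period 40.
So b_{2772} = b_{1 + ((2772-1) mod 40)} = b_{12} = 4.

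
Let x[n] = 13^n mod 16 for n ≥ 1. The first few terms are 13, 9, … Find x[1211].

Computing terms: x[1] = 13,  x[2] = 9,  x[3] = 5,  x[4] = 1,  x[5] = 13.
The sequence repeats with period 4.
(1211 - 1) mod 4 = 2, so x[1211] = x[3] = 5.

5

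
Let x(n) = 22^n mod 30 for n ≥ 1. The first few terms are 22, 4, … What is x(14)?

4

Computing terms: x(1) = 22, x(2) = 4, x(3) = 28, x(4) = 16, x(5) = 22.
The sequence repeats with period 4.
So x(14) = x(1 + ((14-1) mod 4)) = x(2) = 4.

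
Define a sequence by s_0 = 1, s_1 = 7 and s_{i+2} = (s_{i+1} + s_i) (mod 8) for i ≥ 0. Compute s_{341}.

6

We have s_0 = 1; s_1 = 7; s_2 = 0; s_3 = 7; s_4 = 7; s_5 = 6; s_6 = 5; s_7 = 3; s_8 = 0; s_9 = 3; s_{10} = 3; s_{11} = 6; s_{12} = 1; s_{13} = 7.
Since (s_{12}, s_{13}) = (s_0, s_1) = (1, 7) (two consecutive terms determine the rest), the sequence is periodic with period 12.
So s_{341} = s_{0 + ((341-0) mod 12)} = s_5 = 6.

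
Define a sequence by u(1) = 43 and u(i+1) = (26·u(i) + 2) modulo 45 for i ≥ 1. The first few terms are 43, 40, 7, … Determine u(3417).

u(1) = 43, u(2) = 40, u(3) = 7, u(4) = 4, u(5) = 16, u(6) = 13, u(7) = 25, u(8) = 22, u(9) = 34, u(10) = 31, u(11) = 43.
The sequence repeats with period 10.
So u(3417) = u(1 + ((3417-1) mod 10)) = u(7) = 25.

25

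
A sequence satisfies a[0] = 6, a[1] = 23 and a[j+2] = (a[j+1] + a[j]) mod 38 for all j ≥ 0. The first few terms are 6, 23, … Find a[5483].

21

We have a[0] = 6,  a[1] = 23,  a[2] = 29,  a[3] = 14,  a[4] = 5,  a[5] = 19,  a[6] = 24,  a[7] = 5,  a[8] = 29,  a[9] = 34,  a[10] = 25,  a[11] = 21,  a[12] = 8,  a[13] = 29,  a[14] = 37,  a[15] = 28,  a[16] = 27,  a[17] = 17,  a[18] = 6,  a[19] = 23.
Since (a[18], a[19]) = (a[0], a[1]) = (6, 23) (two consecutive terms determine the rest), the sequence is periodic with period 18.
So a[5483] = a[0 + ((5483-0) mod 18)] = a[11] = 21.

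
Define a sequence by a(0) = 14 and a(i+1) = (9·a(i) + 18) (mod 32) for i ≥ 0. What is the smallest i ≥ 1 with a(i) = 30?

8

Computing terms: a(0) = 14, a(1) = 16, a(2) = 2, a(3) = 4, a(4) = 22, a(5) = 24, a(6) = 10, a(7) = 12, a(8) = 30, a(9) = 0, a(10) = 18, a(11) = 20, a(12) = 6, a(13) = 8, a(14) = 26, a(15) = 28, a(16) = 14.
The sequence repeats with period 16.
The value 30 first appears (with i ≥ 1) at a(8).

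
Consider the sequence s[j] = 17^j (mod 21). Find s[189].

Computing terms: s[0] = 1,  s[1] = 17,  s[2] = 16,  s[3] = 20,  s[4] = 4,  s[5] = 5,  s[6] = 1.
Since s[6] = s[0] = 1, the sequence is periodic with period 6.
(189 - 0) mod 6 = 3, so s[189] = s[3] = 20.

20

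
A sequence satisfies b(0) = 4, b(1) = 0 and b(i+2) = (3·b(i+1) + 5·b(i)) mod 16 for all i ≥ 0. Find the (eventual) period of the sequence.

Listing terms: b(0) = 4; b(1) = 0; b(2) = 4; b(3) = 12; b(4) = 8; b(5) = 4; b(6) = 4; b(7) = 0.
The sequence repeats with period 6.

6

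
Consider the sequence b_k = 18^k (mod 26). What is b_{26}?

Listing terms: b_0 = 1; b_1 = 18; b_2 = 12; b_3 = 8; b_4 = 14; b_5 = 18.
Since b_5 = b_1 = 18, the sequence is eventually periodic: after a pre-period of length 1 it cycles with period 4.
For k ≥ 1, b_k depends only on (k - 1) mod 4. (26 - 1) mod 4 = 1, so b_{26} = b_2 = 12.

12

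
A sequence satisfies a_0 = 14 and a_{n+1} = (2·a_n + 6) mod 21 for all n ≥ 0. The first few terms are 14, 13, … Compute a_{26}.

11

Listing terms: a_0 = 14, a_1 = 13, a_2 = 11, a_3 = 7, a_4 = 20, a_5 = 4, a_6 = 14.
The sequence repeats with period 6.
So a_{26} = a_{0 + ((26-0) mod 6)} = a_2 = 11.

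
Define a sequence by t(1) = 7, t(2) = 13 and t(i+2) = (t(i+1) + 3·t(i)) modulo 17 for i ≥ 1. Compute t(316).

t(1) = 7, t(2) = 13, t(3) = 0, t(4) = 5, t(5) = 5, t(6) = 3, t(7) = 1, t(8) = 10, t(9) = 13, t(10) = 9, t(11) = 14, t(12) = 7, t(13) = 15, t(14) = 2, t(15) = 13, t(16) = 2, t(17) = 7, t(18) = 13.
The sequence repeats with period 16.
So t(316) = t(1 + ((316-1) mod 16)) = t(12) = 7.

7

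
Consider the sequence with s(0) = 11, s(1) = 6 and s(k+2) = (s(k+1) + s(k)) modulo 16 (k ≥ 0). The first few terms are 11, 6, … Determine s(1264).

We have s(0) = 11,  s(1) = 6,  s(2) = 1,  s(3) = 7,  s(4) = 8,  s(5) = 15,  s(6) = 7,  s(7) = 6,  s(8) = 13,  s(9) = 3,  s(10) = 0,  s(11) = 3,  s(12) = 3,  s(13) = 6,  s(14) = 9,  s(15) = 15,  s(16) = 8,  s(17) = 7,  s(18) = 15,  s(19) = 6,  s(20) = 5,  s(21) = 11,  s(22) = 0,  s(23) = 11,  s(24) = 11,  s(25) = 6.
The sequence repeats with period 24.
So s(1264) = s(0 + ((1264-0) mod 24)) = s(16) = 8.

8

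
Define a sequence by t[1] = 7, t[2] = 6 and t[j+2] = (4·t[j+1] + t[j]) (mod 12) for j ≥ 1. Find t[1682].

Computing terms: t[1] = 7,  t[2] = 6,  t[3] = 7,  t[4] = 10,  t[5] = 11,  t[6] = 6,  t[7] = 11,  t[8] = 2,  t[9] = 7,  t[10] = 6.
Since (t[9], t[10]) = (t[1], t[2]) = (7, 6) (two consecutive terms determine the rest), the sequence is periodic with period 8.
(1682 - 1) mod 8 = 1, so t[1682] = t[2] = 6.

6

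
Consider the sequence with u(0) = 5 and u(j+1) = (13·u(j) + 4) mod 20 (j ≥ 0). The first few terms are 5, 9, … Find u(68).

We have u(0) = 5, u(1) = 9, u(2) = 1, u(3) = 17, u(4) = 5.
The sequence repeats with period 4.
(68 - 0) mod 4 = 0, so u(68) = u(0) = 5.

5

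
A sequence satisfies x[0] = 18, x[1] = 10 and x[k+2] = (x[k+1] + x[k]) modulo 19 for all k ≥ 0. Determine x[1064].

Listing terms: x[0] = 18; x[1] = 10; x[2] = 9; x[3] = 0; x[4] = 9; x[5] = 9; x[6] = 18; x[7] = 8; x[8] = 7; x[9] = 15; x[10] = 3; x[11] = 18; x[12] = 2; x[13] = 1; x[14] = 3; x[15] = 4; x[16] = 7; x[17] = 11; x[18] = 18; x[19] = 10.
The sequence repeats with period 18.
(1064 - 0) mod 18 = 2, so x[1064] = x[2] = 9.

9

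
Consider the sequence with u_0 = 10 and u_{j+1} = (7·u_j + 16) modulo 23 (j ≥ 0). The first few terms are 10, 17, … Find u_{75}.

11

Computing terms: u_0 = 10,  u_1 = 17,  u_2 = 20,  u_3 = 18,  u_4 = 4,  u_5 = 21,  u_6 = 2,  u_7 = 7,  u_8 = 19,  u_9 = 11,  u_{10} = 1,  u_{11} = 0,  u_{12} = 16,  u_{13} = 13,  u_{14} = 15,  u_{15} = 6,  u_{16} = 12,  u_{17} = 8,  u_{18} = 3,  u_{19} = 14,  u_{20} = 22,  u_{21} = 9,  u_{22} = 10.
Since u_{22} = u_0 = 10, the sequence is periodic with period 22.
(75 - 0) mod 22 = 9, so u_{75} = u_9 = 11.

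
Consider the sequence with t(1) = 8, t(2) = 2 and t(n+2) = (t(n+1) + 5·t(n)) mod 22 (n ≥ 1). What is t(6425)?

Computing terms: t(1) = 8,  t(2) = 2,  t(3) = 20,  t(4) = 8,  t(5) = 20,  t(6) = 16,  t(7) = 6,  t(8) = 20,  t(9) = 6,  t(10) = 18,  t(11) = 4,  t(12) = 6,  t(13) = 4,  t(14) = 12,  t(15) = 10,  t(16) = 4,  t(17) = 10,  t(18) = 8,  t(19) = 14,  t(20) = 10,  t(21) = 14,  t(22) = 20,  t(23) = 2,  t(24) = 14,  t(25) = 2,  t(26) = 6,  t(27) = 16,  t(28) = 2,  t(29) = 16,  t(30) = 4,  t(31) = 18,  t(32) = 16,  t(33) = 18,  t(34) = 10,  t(35) = 12,  t(36) = 18,  t(37) = 12,  t(38) = 14,  t(39) = 8,  t(40) = 12,  t(41) = 8,  t(42) = 2.
The sequence repeats with period 40.
So t(6425) = t(1 + ((6425-1) mod 40)) = t(25) = 2.

2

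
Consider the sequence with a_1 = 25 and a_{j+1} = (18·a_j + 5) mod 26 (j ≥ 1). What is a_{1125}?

Listing terms: a_1 = 25, a_2 = 13, a_3 = 5, a_4 = 17, a_5 = 25.
The sequence repeats with period 4.
So a_{1125} = a_{1 + ((1125-1) mod 4)} = a_1 = 25.

25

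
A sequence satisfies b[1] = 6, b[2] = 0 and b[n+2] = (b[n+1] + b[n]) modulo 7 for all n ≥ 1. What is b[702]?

3

b[1] = 6,  b[2] = 0,  b[3] = 6,  b[4] = 6,  b[5] = 5,  b[6] = 4,  b[7] = 2,  b[8] = 6,  b[9] = 1,  b[10] = 0,  b[11] = 1,  b[12] = 1,  b[13] = 2,  b[14] = 3,  b[15] = 5,  b[16] = 1,  b[17] = 6,  b[18] = 0.
Since (b[17], b[18]) = (b[1], b[2]) = (6, 0) (two consecutive terms determine the rest), the sequence is periodic with period 16.
(702 - 1) mod 16 = 13, so b[702] = b[14] = 3.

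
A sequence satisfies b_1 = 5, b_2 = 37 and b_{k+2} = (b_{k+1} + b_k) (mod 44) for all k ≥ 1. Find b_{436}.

35

Listing terms: b_1 = 5, b_2 = 37, b_3 = 42, b_4 = 35, b_5 = 33, b_6 = 24, b_7 = 13, b_8 = 37, b_9 = 6, b_{10} = 43, b_{11} = 5, b_{12} = 4, b_{13} = 9, b_{14} = 13, b_{15} = 22, b_{16} = 35, b_{17} = 13, b_{18} = 4, b_{19} = 17, b_{20} = 21, b_{21} = 38, b_{22} = 15, b_{23} = 9, b_{24} = 24, b_{25} = 33, b_{26} = 13, b_{27} = 2, b_{28} = 15, b_{29} = 17, b_{30} = 32, b_{31} = 5, b_{32} = 37.
The sequence repeats with period 30.
(436 - 1) mod 30 = 15, so b_{436} = b_{16} = 35.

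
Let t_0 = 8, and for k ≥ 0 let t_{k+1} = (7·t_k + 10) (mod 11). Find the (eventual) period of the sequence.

We have t_0 = 8,  t_1 = 0,  t_2 = 10,  t_3 = 3,  t_4 = 9,  t_5 = 7,  t_6 = 4,  t_7 = 5,  t_8 = 1,  t_9 = 6,  t_{10} = 8.
Since t_{10} = t_0 = 8, the sequence is periodic with period 10.

10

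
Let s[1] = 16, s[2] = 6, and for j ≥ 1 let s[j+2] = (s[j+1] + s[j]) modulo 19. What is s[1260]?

Computing terms: s[1] = 16,  s[2] = 6,  s[3] = 3,  s[4] = 9,  s[5] = 12,  s[6] = 2,  s[7] = 14,  s[8] = 16,  s[9] = 11,  s[10] = 8,  s[11] = 0,  s[12] = 8,  s[13] = 8,  s[14] = 16,  s[15] = 5,  s[16] = 2,  s[17] = 7,  s[18] = 9,  s[19] = 16,  s[20] = 6.
Since (s[19], s[20]) = (s[1], s[2]) = (16, 6) (two consecutive terms determine the rest), the sequence is periodic with period 18.
(1260 - 1) mod 18 = 17, so s[1260] = s[18] = 9.

9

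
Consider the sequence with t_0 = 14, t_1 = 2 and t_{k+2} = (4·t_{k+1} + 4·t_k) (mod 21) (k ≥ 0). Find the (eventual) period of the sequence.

24

Listing terms: t_0 = 14, t_1 = 2, t_2 = 1, t_3 = 12, t_4 = 10, t_5 = 4, t_6 = 14, t_7 = 9, t_8 = 8, t_9 = 5, t_{10} = 10, t_{11} = 18, t_{12} = 7, t_{13} = 16, t_{14} = 8, t_{15} = 12, t_{16} = 17, t_{17} = 11, t_{18} = 7, t_{19} = 9, t_{20} = 1, t_{21} = 19, t_{22} = 17, t_{23} = 18, t_{24} = 14, t_{25} = 2.
Since (t_{24}, t_{25}) = (t_0, t_1) = (14, 2) (two consecutive terms determine the rest), the sequence is periodic with period 24.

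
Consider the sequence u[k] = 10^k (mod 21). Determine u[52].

Computing terms: u[0] = 1; u[1] = 10; u[2] = 16; u[3] = 13; u[4] = 4; u[5] = 19; u[6] = 1.
The sequence repeats with period 6.
(52 - 0) mod 6 = 4, so u[52] = u[4] = 4.

4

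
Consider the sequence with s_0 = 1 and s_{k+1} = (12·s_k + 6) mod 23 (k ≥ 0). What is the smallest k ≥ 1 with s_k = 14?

9

s_0 = 1,  s_1 = 18,  s_2 = 15,  s_3 = 2,  s_4 = 7,  s_5 = 21,  s_6 = 5,  s_7 = 20,  s_8 = 16,  s_9 = 14,  s_{10} = 13,  s_{11} = 1.
Since s_{11} = s_0 = 1, the sequence is periodic with period 11.
The value 14 first appears (with k ≥ 1) at s_9.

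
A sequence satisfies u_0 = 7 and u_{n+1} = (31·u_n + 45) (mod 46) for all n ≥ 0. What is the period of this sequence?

Listing terms: u_0 = 7,  u_1 = 32,  u_2 = 25,  u_3 = 38,  u_4 = 27,  u_5 = 8,  u_6 = 17,  u_7 = 20,  u_8 = 21,  u_9 = 6,  u_{10} = 1,  u_{11} = 30,  u_{12} = 9,  u_{13} = 2,  u_{14} = 15,  u_{15} = 4,  u_{16} = 31,  u_{17} = 40,  u_{18} = 43,  u_{19} = 44,  u_{20} = 29,  u_{21} = 24,  u_{22} = 7.
Since u_{22} = u_0 = 7, the sequence is periodic with period 22.

22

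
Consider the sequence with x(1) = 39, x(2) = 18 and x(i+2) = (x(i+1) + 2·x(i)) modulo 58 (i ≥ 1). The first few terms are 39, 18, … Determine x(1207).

38

We have x(1) = 39; x(2) = 18; x(3) = 38; x(4) = 16; x(5) = 34; x(6) = 8; x(7) = 18; x(8) = 34; x(9) = 12; x(10) = 22; x(11) = 46; x(12) = 32; x(13) = 8; x(14) = 14; x(15) = 30; x(16) = 0; x(17) = 2; x(18) = 2; x(19) = 6; x(20) = 10; x(21) = 22; x(22) = 42; x(23) = 28; x(24) = 54; x(25) = 52; x(26) = 44; x(27) = 32; x(28) = 4; x(29) = 10; x(30) = 18; x(31) = 38.
Since (x(30), x(31)) = (x(2), x(3)) = (18, 38) (two consecutive terms determine the rest), the sequence is eventually periodic: after a pre-period of length 1 it cycles with period 28.
For i ≥ 2, x(i) depends only on (i - 2) mod 28. (1207 - 2) mod 28 = 1, so x(1207) = x(3) = 38.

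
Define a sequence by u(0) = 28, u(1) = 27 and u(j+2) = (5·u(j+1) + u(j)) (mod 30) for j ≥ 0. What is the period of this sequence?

Computing terms: u(0) = 28,  u(1) = 27,  u(2) = 13,  u(3) = 2,  u(4) = 23,  u(5) = 27,  u(6) = 8,  u(7) = 7,  u(8) = 13,  u(9) = 12,  u(10) = 13,  u(11) = 17,  u(12) = 8,  u(13) = 27,  u(14) = 23,  u(15) = 22,  u(16) = 13,  u(17) = 27,  u(18) = 28,  u(19) = 17,  u(20) = 23,  u(21) = 12,  u(22) = 23,  u(23) = 7,  u(24) = 28,  u(25) = 27.
Since (u(24), u(25)) = (u(0), u(1)) = (28, 27) (two consecutive terms determine the rest), the sequence is periodic with period 24.

24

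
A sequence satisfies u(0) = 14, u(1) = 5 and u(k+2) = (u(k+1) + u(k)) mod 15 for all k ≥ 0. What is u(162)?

u(0) = 14,  u(1) = 5,  u(2) = 4,  u(3) = 9,  u(4) = 13,  u(5) = 7,  u(6) = 5,  u(7) = 12,  u(8) = 2,  u(9) = 14,  u(10) = 1,  u(11) = 0,  u(12) = 1,  u(13) = 1,  u(14) = 2,  u(15) = 3,  u(16) = 5,  u(17) = 8,  u(18) = 13,  u(19) = 6,  u(20) = 4,  u(21) = 10,  u(22) = 14,  u(23) = 9,  u(24) = 8,  u(25) = 2,  u(26) = 10,  u(27) = 12,  u(28) = 7,  u(29) = 4,  u(30) = 11,  u(31) = 0,  u(32) = 11,  u(33) = 11,  u(34) = 7,  u(35) = 3,  u(36) = 10,  u(37) = 13,  u(38) = 8,  u(39) = 6,  u(40) = 14,  u(41) = 5.
Since (u(40), u(41)) = (u(0), u(1)) = (14, 5) (two consecutive terms determine the rest), the sequence is periodic with period 40.
So u(162) = u(0 + ((162-0) mod 40)) = u(2) = 4.

4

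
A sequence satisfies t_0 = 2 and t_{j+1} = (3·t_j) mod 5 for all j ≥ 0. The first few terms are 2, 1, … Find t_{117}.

Listing terms: t_0 = 2,  t_1 = 1,  t_2 = 3,  t_3 = 4,  t_4 = 2.
Since t_4 = t_0 = 2, the sequence is periodic with period 4.
So t_{117} = t_{0 + ((117-0) mod 4)} = t_1 = 1.

1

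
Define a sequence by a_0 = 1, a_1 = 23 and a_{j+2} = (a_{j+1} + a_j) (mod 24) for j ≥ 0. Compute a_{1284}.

Computing terms: a_0 = 1,  a_1 = 23,  a_2 = 0,  a_3 = 23,  a_4 = 23,  a_5 = 22,  a_6 = 21,  a_7 = 19,  a_8 = 16,  a_9 = 11,  a_{10} = 3,  a_{11} = 14,  a_{12} = 17,  a_{13} = 7,  a_{14} = 0,  a_{15} = 7,  a_{16} = 7,  a_{17} = 14,  a_{18} = 21,  a_{19} = 11,  a_{20} = 8,  a_{21} = 19,  a_{22} = 3,  a_{23} = 22,  a_{24} = 1,  a_{25} = 23.
Since (a_{24}, a_{25}) = (a_0, a_1) = (1, 23) (two consecutive terms determine the rest), the sequence is periodic with period 24.
(1284 - 0) mod 24 = 12, so a_{1284} = a_{12} = 17.

17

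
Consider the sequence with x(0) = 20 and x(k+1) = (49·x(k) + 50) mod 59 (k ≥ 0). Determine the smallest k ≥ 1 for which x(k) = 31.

6

Computing terms: x(0) = 20,  x(1) = 27,  x(2) = 16,  x(3) = 8,  x(4) = 29,  x(5) = 55,  x(6) = 31,  x(7) = 35,  x(8) = 54,  x(9) = 41,  x(10) = 53,  x(11) = 51,  x(12) = 12,  x(13) = 48,  x(14) = 42,  x(15) = 43,  x(16) = 33,  x(17) = 15,  x(18) = 18,  x(19) = 47,  x(20) = 52,  x(21) = 2,  x(22) = 30,  x(23) = 45,  x(24) = 13,  x(25) = 38,  x(26) = 24,  x(27) = 46,  x(28) = 3,  x(29) = 20.
Since x(29) = x(0) = 20, the sequence is periodic with period 29.
The value 31 first appears (with k ≥ 1) at x(6).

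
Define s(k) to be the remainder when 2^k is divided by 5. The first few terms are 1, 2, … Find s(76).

Computing terms: s(0) = 1,  s(1) = 2,  s(2) = 4,  s(3) = 3,  s(4) = 1.
Since s(4) = s(0) = 1, the sequence is periodic with period 4.
(76 - 0) mod 4 = 0, so s(76) = s(0) = 1.

1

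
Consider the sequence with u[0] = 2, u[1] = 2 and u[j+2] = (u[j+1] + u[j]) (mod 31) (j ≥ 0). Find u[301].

Computing terms: u[0] = 2,  u[1] = 2,  u[2] = 4,  u[3] = 6,  u[4] = 10,  u[5] = 16,  u[6] = 26,  u[7] = 11,  u[8] = 6,  u[9] = 17,  u[10] = 23,  u[11] = 9,  u[12] = 1,  u[13] = 10,  u[14] = 11,  u[15] = 21,  u[16] = 1,  u[17] = 22,  u[18] = 23,  u[19] = 14,  u[20] = 6,  u[21] = 20,  u[22] = 26,  u[23] = 15,  u[24] = 10,  u[25] = 25,  u[26] = 4,  u[27] = 29,  u[28] = 2,  u[29] = 0,  u[30] = 2,  u[31] = 2.
Since (u[30], u[31]) = (u[0], u[1]) = (2, 2) (two consecutive terms determine the rest), the sequence is periodic with period 30.
(301 - 0) mod 30 = 1, so u[301] = u[1] = 2.

2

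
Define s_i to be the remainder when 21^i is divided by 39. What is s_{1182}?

Computing terms: s_0 = 1; s_1 = 21; s_2 = 12; s_3 = 18; s_4 = 27; s_5 = 21.
Since s_5 = s_1 = 21, the sequence is eventually periodic: after a pre-period of length 1 it cycles with period 4.
For i ≥ 1, s_i depends only on (i - 1) mod 4. (1182 - 1) mod 4 = 1, so s_{1182} = s_2 = 12.

12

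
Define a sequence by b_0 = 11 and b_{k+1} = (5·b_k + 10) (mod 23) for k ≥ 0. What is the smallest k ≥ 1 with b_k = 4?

Computing terms: b_0 = 11,  b_1 = 19,  b_2 = 13,  b_3 = 6,  b_4 = 17,  b_5 = 3,  b_6 = 2,  b_7 = 20,  b_8 = 18,  b_9 = 8,  b_{10} = 4,  b_{11} = 7,  b_{12} = 22,  b_{13} = 5,  b_{14} = 12,  b_{15} = 1,  b_{16} = 15,  b_{17} = 16,  b_{18} = 21,  b_{19} = 0,  b_{20} = 10,  b_{21} = 14,  b_{22} = 11.
The sequence repeats with period 22.
The value 4 first appears (with k ≥ 1) at b_{10}.

10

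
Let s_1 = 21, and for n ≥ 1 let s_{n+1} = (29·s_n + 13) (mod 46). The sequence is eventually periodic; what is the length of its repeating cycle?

22

We have s_1 = 21, s_2 = 24, s_3 = 19, s_4 = 12, s_5 = 39, s_6 = 40, s_7 = 23, s_8 = 36, s_9 = 45, s_{10} = 30, s_{11} = 9, s_{12} = 44, s_{13} = 1, s_{14} = 42, s_{15} = 35, s_{16} = 16, s_{17} = 17, s_{18} = 0, s_{19} = 13, s_{20} = 22, s_{21} = 7, s_{22} = 32, s_{23} = 21.
Since s_{23} = s_1 = 21, the sequence is periodic with period 22.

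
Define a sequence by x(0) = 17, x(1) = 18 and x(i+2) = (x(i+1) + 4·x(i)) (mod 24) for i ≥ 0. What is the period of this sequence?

Computing terms: x(0) = 17; x(1) = 18; x(2) = 14; x(3) = 14; x(4) = 22; x(5) = 6; x(6) = 22; x(7) = 22; x(8) = 14; x(9) = 6; x(10) = 14; x(11) = 14.
Since (x(10), x(11)) = (x(2), x(3)) = (14, 14) (two consecutive terms determine the rest), the sequence is eventually periodic: after a pre-period of length 2 it cycles with period 8.

8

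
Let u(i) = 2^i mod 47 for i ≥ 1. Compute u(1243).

2

Computing terms: u(1) = 2; u(2) = 4; u(3) = 8; u(4) = 16; u(5) = 32; u(6) = 17; u(7) = 34; u(8) = 21; u(9) = 42; u(10) = 37; u(11) = 27; u(12) = 7; u(13) = 14; u(14) = 28; u(15) = 9; u(16) = 18; u(17) = 36; u(18) = 25; u(19) = 3; u(20) = 6; u(21) = 12; u(22) = 24; u(23) = 1; u(24) = 2.
Since u(24) = u(1) = 2, the sequence is periodic with period 23.
So u(1243) = u(1 + ((1243-1) mod 23)) = u(1) = 2.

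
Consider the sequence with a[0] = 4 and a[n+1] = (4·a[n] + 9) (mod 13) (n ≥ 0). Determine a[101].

2

Listing terms: a[0] = 4, a[1] = 12, a[2] = 5, a[3] = 3, a[4] = 8, a[5] = 2, a[6] = 4.
Since a[6] = a[0] = 4, the sequence is periodic with period 6.
(101 - 0) mod 6 = 5, so a[101] = a[5] = 2.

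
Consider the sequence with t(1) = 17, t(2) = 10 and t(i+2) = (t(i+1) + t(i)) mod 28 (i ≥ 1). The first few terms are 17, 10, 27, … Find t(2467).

13

Listing terms: t(1) = 17,  t(2) = 10,  t(3) = 27,  t(4) = 9,  t(5) = 8,  t(6) = 17,  t(7) = 25,  t(8) = 14,  t(9) = 11,  t(10) = 25,  t(11) = 8,  t(12) = 5,  t(13) = 13,  t(14) = 18,  t(15) = 3,  t(16) = 21,  t(17) = 24,  t(18) = 17,  t(19) = 13,  t(20) = 2,  t(21) = 15,  t(22) = 17,  t(23) = 4,  t(24) = 21,  t(25) = 25,  t(26) = 18,  t(27) = 15,  t(28) = 5,  t(29) = 20,  t(30) = 25,  t(31) = 17,  t(32) = 14,  t(33) = 3,  t(34) = 17,  t(35) = 20,  t(36) = 9,  t(37) = 1,  t(38) = 10,  t(39) = 11,  t(40) = 21,  t(41) = 4,  t(42) = 25,  t(43) = 1,  t(44) = 26,  t(45) = 27,  t(46) = 25,  t(47) = 24,  t(48) = 21,  t(49) = 17,  t(50) = 10.
The sequence repeats with period 48.
(2467 - 1) mod 48 = 18, so t(2467) = t(19) = 13.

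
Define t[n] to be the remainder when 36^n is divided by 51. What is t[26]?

We have t[1] = 36, t[2] = 21, t[3] = 42, t[4] = 33, t[5] = 15, t[6] = 30, t[7] = 9, t[8] = 18, t[9] = 36.
The sequence repeats with period 8.
So t[26] = t[1 + ((26-1) mod 8)] = t[2] = 21.

21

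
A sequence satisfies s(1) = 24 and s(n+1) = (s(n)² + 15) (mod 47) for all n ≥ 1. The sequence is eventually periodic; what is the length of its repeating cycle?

12

Computing terms: s(1) = 24; s(2) = 27; s(3) = 39; s(4) = 32; s(5) = 5; s(6) = 40; s(7) = 17; s(8) = 22; s(9) = 29; s(10) = 10; s(11) = 21; s(12) = 33; s(13) = 23; s(14) = 27.
Since s(14) = s(2) = 27, the sequence is eventually periodic: after a pre-period of length 1 it cycles with period 12.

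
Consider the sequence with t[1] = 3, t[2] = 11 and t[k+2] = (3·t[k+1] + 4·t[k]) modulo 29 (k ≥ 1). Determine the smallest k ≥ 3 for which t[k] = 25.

6

Listing terms: t[1] = 3, t[2] = 11, t[3] = 16, t[4] = 5, t[5] = 21, t[6] = 25, t[7] = 14, t[8] = 26, t[9] = 18, t[10] = 13, t[11] = 24, t[12] = 8, t[13] = 4, t[14] = 15, t[15] = 3, t[16] = 11.
The sequence repeats with period 14.
The value 25 first appears (with k ≥ 3) at t[6].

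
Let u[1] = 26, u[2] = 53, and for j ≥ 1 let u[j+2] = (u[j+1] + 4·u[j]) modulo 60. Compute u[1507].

u[1] = 26; u[2] = 53; u[3] = 37; u[4] = 9; u[5] = 37; u[6] = 13; u[7] = 41; u[8] = 33; u[9] = 17; u[10] = 29; u[11] = 37; u[12] = 33; u[13] = 1; u[14] = 13; u[15] = 17; u[16] = 9; u[17] = 17; u[18] = 53; u[19] = 1; u[20] = 33; u[21] = 37; u[22] = 49; u[23] = 17; u[24] = 33; u[25] = 41; u[26] = 53; u[27] = 37.
Since (u[26], u[27]) = (u[2], u[3]) = (53, 37) (two consecutive terms determine the rest), the sequence is eventually periodic: after a pre-period of length 1 it cycles with period 24.
For j ≥ 2, u[j] depends only on (j - 2) mod 24. (1507 - 2) mod 24 = 17, so u[1507] = u[19] = 1.

1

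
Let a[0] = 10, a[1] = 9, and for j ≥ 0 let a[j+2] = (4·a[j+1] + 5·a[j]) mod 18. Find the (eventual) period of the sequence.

Computing terms: a[0] = 10, a[1] = 9, a[2] = 14, a[3] = 11, a[4] = 6, a[5] = 7, a[6] = 4, a[7] = 15, a[8] = 8, a[9] = 17, a[10] = 0, a[11] = 13, a[12] = 16, a[13] = 3, a[14] = 2, a[15] = 5, a[16] = 12, a[17] = 1, a[18] = 10, a[19] = 9.
The sequence repeats with period 18.

18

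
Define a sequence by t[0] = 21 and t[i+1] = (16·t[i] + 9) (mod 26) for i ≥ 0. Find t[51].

Computing terms: t[0] = 21,  t[1] = 7,  t[2] = 17,  t[3] = 21.
Since t[3] = t[0] = 21, the sequence is periodic with period 3.
So t[51] = t[0 + ((51-0) mod 3)] = t[0] = 21.

21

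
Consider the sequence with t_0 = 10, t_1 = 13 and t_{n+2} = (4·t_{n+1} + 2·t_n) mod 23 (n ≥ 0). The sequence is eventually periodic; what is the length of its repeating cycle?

Listing terms: t_0 = 10,  t_1 = 13,  t_2 = 3,  t_3 = 15,  t_4 = 20,  t_5 = 18,  t_6 = 20,  t_7 = 1,  t_8 = 21,  t_9 = 17,  t_{10} = 18,  t_{11} = 14,  t_{12} = 0,  t_{13} = 5,  t_{14} = 20,  t_{15} = 21,  t_{16} = 9,  t_{17} = 9,  t_{18} = 8,  t_{19} = 4,  t_{20} = 9,  t_{21} = 21,  t_{22} = 10,  t_{23} = 13.
The sequence repeats with period 22.

22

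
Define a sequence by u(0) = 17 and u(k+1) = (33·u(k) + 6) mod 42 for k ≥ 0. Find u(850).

39

Listing terms: u(0) = 17,  u(1) = 21,  u(2) = 27,  u(3) = 15,  u(4) = 39,  u(5) = 33,  u(6) = 3,  u(7) = 21.
Since u(7) = u(1) = 21, the sequence is eventually periodic: after a pre-period of length 1 it cycles with period 6.
For k ≥ 1, u(k) depends only on (k - 1) mod 6. (850 - 1) mod 6 = 3, so u(850) = u(4) = 39.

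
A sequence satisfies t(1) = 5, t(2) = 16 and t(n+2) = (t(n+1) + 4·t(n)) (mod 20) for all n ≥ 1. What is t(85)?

0

Computing terms: t(1) = 5, t(2) = 16, t(3) = 16, t(4) = 0, t(5) = 4, t(6) = 4, t(7) = 0, t(8) = 16, t(9) = 16.
Since (t(8), t(9)) = (t(2), t(3)) = (16, 16) (two consecutive terms determine the rest), the sequence is eventually periodic: after a pre-period of length 1 it cycles with period 6.
For n ≥ 2, t(n) depends only on (n - 2) mod 6. (85 - 2) mod 6 = 5, so t(85) = t(7) = 0.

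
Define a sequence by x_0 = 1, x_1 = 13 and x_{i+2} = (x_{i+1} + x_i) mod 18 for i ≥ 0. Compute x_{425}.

Listing terms: x_0 = 1, x_1 = 13, x_2 = 14, x_3 = 9, x_4 = 5, x_5 = 14, x_6 = 1, x_7 = 15, x_8 = 16, x_9 = 13, x_{10} = 11, x_{11} = 6, x_{12} = 17, x_{13} = 5, x_{14} = 4, x_{15} = 9, x_{16} = 13, x_{17} = 4, x_{18} = 17, x_{19} = 3, x_{20} = 2, x_{21} = 5, x_{22} = 7, x_{23} = 12, x_{24} = 1, x_{25} = 13.
The sequence repeats with period 24.
So x_{425} = x_{0 + ((425-0) mod 24)} = x_{17} = 4.

4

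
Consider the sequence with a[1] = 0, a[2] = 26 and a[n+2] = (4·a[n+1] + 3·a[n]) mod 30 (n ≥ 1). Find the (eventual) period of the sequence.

24

a[1] = 0, a[2] = 26, a[3] = 14, a[4] = 14, a[5] = 8, a[6] = 14, a[7] = 20, a[8] = 2, a[9] = 8, a[10] = 8, a[11] = 26, a[12] = 8, a[13] = 20, a[14] = 14, a[15] = 26, a[16] = 26, a[17] = 2, a[18] = 26, a[19] = 20, a[20] = 8, a[21] = 2, a[22] = 2, a[23] = 14, a[24] = 2, a[25] = 20, a[26] = 26, a[27] = 14.
Since (a[26], a[27]) = (a[2], a[3]) = (26, 14) (two consecutive terms determine the rest), the sequence is eventually periodic: after a pre-period of length 1 it cycles with period 24.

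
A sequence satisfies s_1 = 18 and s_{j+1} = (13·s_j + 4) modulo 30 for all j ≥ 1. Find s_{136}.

Listing terms: s_1 = 18, s_2 = 28, s_3 = 8, s_4 = 18.
The sequence repeats with period 3.
So s_{136} = s_{1 + ((136-1) mod 3)} = s_1 = 18.

18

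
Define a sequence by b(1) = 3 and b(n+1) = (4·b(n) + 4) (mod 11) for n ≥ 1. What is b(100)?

8

Listing terms: b(1) = 3,  b(2) = 5,  b(3) = 2,  b(4) = 1,  b(5) = 8,  b(6) = 3.
Since b(6) = b(1) = 3, the sequence is periodic with period 5.
(100 - 1) mod 5 = 4, so b(100) = b(5) = 8.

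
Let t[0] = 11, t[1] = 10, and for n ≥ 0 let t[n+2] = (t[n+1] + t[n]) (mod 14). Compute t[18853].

6

Listing terms: t[0] = 11, t[1] = 10, t[2] = 7, t[3] = 3, t[4] = 10, t[5] = 13, t[6] = 9, t[7] = 8, t[8] = 3, t[9] = 11, t[10] = 0, t[11] = 11, t[12] = 11, t[13] = 8, t[14] = 5, t[15] = 13, t[16] = 4, t[17] = 3, t[18] = 7, t[19] = 10, t[20] = 3, t[21] = 13, t[22] = 2, t[23] = 1, t[24] = 3, t[25] = 4, t[26] = 7, t[27] = 11, t[28] = 4, t[29] = 1, t[30] = 5, t[31] = 6, t[32] = 11, t[33] = 3, t[34] = 0, t[35] = 3, t[36] = 3, t[37] = 6, t[38] = 9, t[39] = 1, t[40] = 10, t[41] = 11, t[42] = 7, t[43] = 4, t[44] = 11, t[45] = 1, t[46] = 12, t[47] = 13, t[48] = 11, t[49] = 10.
The sequence repeats with period 48.
So t[18853] = t[0 + ((18853-0) mod 48)] = t[37] = 6.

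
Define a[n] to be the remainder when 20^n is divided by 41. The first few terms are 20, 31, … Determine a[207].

8

We have a[1] = 20,  a[2] = 31,  a[3] = 5,  a[4] = 18,  a[5] = 32,  a[6] = 25,  a[7] = 8,  a[8] = 37,  a[9] = 2,  a[10] = 40,  a[11] = 21,  a[12] = 10,  a[13] = 36,  a[14] = 23,  a[15] = 9,  a[16] = 16,  a[17] = 33,  a[18] = 4,  a[19] = 39,  a[20] = 1,  a[21] = 20.
Since a[21] = a[1] = 20, the sequence is periodic with period 20.
(207 - 1) mod 20 = 6, so a[207] = a[7] = 8.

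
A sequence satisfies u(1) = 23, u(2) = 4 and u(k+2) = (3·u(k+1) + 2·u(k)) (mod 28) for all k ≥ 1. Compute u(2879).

We have u(1) = 23; u(2) = 4; u(3) = 2; u(4) = 14; u(5) = 18; u(6) = 26; u(7) = 2; u(8) = 2; u(9) = 10; u(10) = 6; u(11) = 10; u(12) = 14; u(13) = 6; u(14) = 18; u(15) = 10; u(16) = 10; u(17) = 22; u(18) = 2; u(19) = 22; u(20) = 14; u(21) = 2; u(22) = 6; u(23) = 22; u(24) = 22; u(25) = 26; u(26) = 10; u(27) = 26; u(28) = 14; u(29) = 10; u(30) = 2; u(31) = 26; u(32) = 26; u(33) = 18; u(34) = 22; u(35) = 18; u(36) = 14; u(37) = 22; u(38) = 10; u(39) = 18; u(40) = 18; u(41) = 6; u(42) = 26; u(43) = 6; u(44) = 14; u(45) = 26; u(46) = 22; u(47) = 6; u(48) = 6; u(49) = 2; u(50) = 18; u(51) = 2; u(52) = 14.
Since (u(51), u(52)) = (u(3), u(4)) = (2, 14) (two consecutive terms determine the rest), the sequence is eventually periodic: after a pre-period of length 2 it cycles with period 48.
For k ≥ 3, u(k) depends only on (k - 3) mod 48. (2879 - 3) mod 48 = 44, so u(2879) = u(47) = 6.

6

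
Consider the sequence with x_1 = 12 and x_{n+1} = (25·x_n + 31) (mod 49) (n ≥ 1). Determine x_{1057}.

26

x_1 = 12; x_2 = 37; x_3 = 25; x_4 = 19; x_5 = 16; x_6 = 39; x_7 = 26; x_8 = 44; x_9 = 4; x_{10} = 33; x_{11} = 23; x_{12} = 18; x_{13} = 40; x_{14} = 2; x_{15} = 32; x_{16} = 47; x_{17} = 30; x_{18} = 46; x_{19} = 5; x_{20} = 9; x_{21} = 11; x_{22} = 12.
The sequence repeats with period 21.
So x_{1057} = x_{1 + ((1057-1) mod 21)} = x_7 = 26.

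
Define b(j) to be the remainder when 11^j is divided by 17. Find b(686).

9

b(1) = 11; b(2) = 2; b(3) = 5; b(4) = 4; b(5) = 10; b(6) = 8; b(7) = 3; b(8) = 16; b(9) = 6; b(10) = 15; b(11) = 12; b(12) = 13; b(13) = 7; b(14) = 9; b(15) = 14; b(16) = 1; b(17) = 11.
The sequence repeats with period 16.
So b(686) = b(1 + ((686-1) mod 16)) = b(14) = 9.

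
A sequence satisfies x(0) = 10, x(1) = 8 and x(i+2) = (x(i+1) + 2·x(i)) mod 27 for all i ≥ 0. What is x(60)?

x(0) = 10, x(1) = 8, x(2) = 1, x(3) = 17, x(4) = 19, x(5) = 26, x(6) = 10, x(7) = 8.
Since (x(6), x(7)) = (x(0), x(1)) = (10, 8) (two consecutive terms determine the rest), the sequence is periodic with period 6.
So x(60) = x(0 + ((60-0) mod 6)) = x(0) = 10.

10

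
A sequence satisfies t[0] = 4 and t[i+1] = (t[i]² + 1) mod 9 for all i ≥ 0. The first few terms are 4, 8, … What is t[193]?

t[0] = 4; t[1] = 8; t[2] = 2; t[3] = 5; t[4] = 8.
Since t[4] = t[1] = 8, the sequence is eventually periodic: after a pre-period of length 1 it cycles with period 3.
For i ≥ 1, t[i] depends only on (i - 1) mod 3. (193 - 1) mod 3 = 0, so t[193] = t[1] = 8.

8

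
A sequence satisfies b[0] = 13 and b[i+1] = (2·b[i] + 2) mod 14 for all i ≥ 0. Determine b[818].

We have b[0] = 13,  b[1] = 0,  b[2] = 2,  b[3] = 6,  b[4] = 0.
Since b[4] = b[1] = 0, the sequence is eventually periodic: after a pre-period of length 1 it cycles with period 3.
For i ≥ 1, b[i] depends only on (i - 1) mod 3. (818 - 1) mod 3 = 1, so b[818] = b[2] = 2.

2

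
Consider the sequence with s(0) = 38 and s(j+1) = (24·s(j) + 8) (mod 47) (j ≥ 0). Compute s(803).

10

s(0) = 38; s(1) = 27; s(2) = 45; s(3) = 7; s(4) = 35; s(5) = 2; s(6) = 9; s(7) = 36; s(8) = 26; s(9) = 21; s(10) = 42; s(11) = 29; s(12) = 46; s(13) = 31; s(14) = 0; s(15) = 8; s(16) = 12; s(17) = 14; s(18) = 15; s(19) = 39; s(20) = 4; s(21) = 10; s(22) = 13; s(23) = 38.
Since s(23) = s(0) = 38, the sequence is periodic with period 23.
(803 - 0) mod 23 = 21, so s(803) = s(21) = 10.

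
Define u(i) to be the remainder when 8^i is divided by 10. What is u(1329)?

Computing terms: u(1) = 8, u(2) = 4, u(3) = 2, u(4) = 6, u(5) = 8.
The sequence repeats with period 4.
So u(1329) = u(1 + ((1329-1) mod 4)) = u(1) = 8.

8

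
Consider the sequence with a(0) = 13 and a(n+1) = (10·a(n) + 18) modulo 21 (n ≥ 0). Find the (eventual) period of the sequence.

6

Listing terms: a(0) = 13, a(1) = 1, a(2) = 7, a(3) = 4, a(4) = 16, a(5) = 10, a(6) = 13.
The sequence repeats with period 6.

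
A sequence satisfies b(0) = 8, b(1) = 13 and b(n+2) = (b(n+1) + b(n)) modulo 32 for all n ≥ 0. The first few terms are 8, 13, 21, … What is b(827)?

We have b(0) = 8, b(1) = 13, b(2) = 21, b(3) = 2, b(4) = 23, b(5) = 25, b(6) = 16, b(7) = 9, b(8) = 25, b(9) = 2, b(10) = 27, b(11) = 29, b(12) = 24, b(13) = 21, b(14) = 13, b(15) = 2, b(16) = 15, b(17) = 17, b(18) = 0, b(19) = 17, b(20) = 17, b(21) = 2, b(22) = 19, b(23) = 21, b(24) = 8, b(25) = 29, b(26) = 5, b(27) = 2, b(28) = 7, b(29) = 9, b(30) = 16, b(31) = 25, b(32) = 9, b(33) = 2, b(34) = 11, b(35) = 13, b(36) = 24, b(37) = 5, b(38) = 29, b(39) = 2, b(40) = 31, b(41) = 1, b(42) = 0, b(43) = 1, b(44) = 1, b(45) = 2, b(46) = 3, b(47) = 5, b(48) = 8, b(49) = 13.
The sequence repeats with period 48.
(827 - 0) mod 48 = 11, so b(827) = b(11) = 29.

29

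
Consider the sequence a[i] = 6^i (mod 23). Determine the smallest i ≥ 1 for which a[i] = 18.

8

Listing terms: a[0] = 1,  a[1] = 6,  a[2] = 13,  a[3] = 9,  a[4] = 8,  a[5] = 2,  a[6] = 12,  a[7] = 3,  a[8] = 18,  a[9] = 16,  a[10] = 4,  a[11] = 1.
The sequence repeats with period 11.
The value 18 first appears (with i ≥ 1) at a[8].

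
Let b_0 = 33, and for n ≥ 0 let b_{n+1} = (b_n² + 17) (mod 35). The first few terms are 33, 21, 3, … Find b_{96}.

Computing terms: b_0 = 33, b_1 = 21, b_2 = 3, b_3 = 26, b_4 = 28, b_5 = 31, b_6 = 33.
The sequence repeats with period 6.
(96 - 0) mod 6 = 0, so b_{96} = b_0 = 33.

33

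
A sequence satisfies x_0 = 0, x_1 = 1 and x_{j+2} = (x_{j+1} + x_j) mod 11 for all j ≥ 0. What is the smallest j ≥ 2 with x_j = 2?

x_0 = 0; x_1 = 1; x_2 = 1; x_3 = 2; x_4 = 3; x_5 = 5; x_6 = 8; x_7 = 2; x_8 = 10; x_9 = 1; x_{10} = 0; x_{11} = 1.
The sequence repeats with period 10.
The value 2 first appears (with j ≥ 2) at x_3.

3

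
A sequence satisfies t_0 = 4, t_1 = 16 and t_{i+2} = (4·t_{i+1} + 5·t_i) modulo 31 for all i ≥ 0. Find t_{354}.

4

Listing terms: t_0 = 4, t_1 = 16, t_2 = 22, t_3 = 13, t_4 = 7, t_5 = 0, t_6 = 4, t_7 = 16.
The sequence repeats with period 6.
(354 - 0) mod 6 = 0, so t_{354} = t_0 = 4.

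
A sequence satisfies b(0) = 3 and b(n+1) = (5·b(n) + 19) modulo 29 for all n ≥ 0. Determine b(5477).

Listing terms: b(0) = 3; b(1) = 5; b(2) = 15; b(3) = 7; b(4) = 25; b(5) = 28; b(6) = 14; b(7) = 2; b(8) = 0; b(9) = 19; b(10) = 27; b(11) = 9; b(12) = 6; b(13) = 20; b(14) = 3.
Since b(14) = b(0) = 3, the sequence is periodic with period 14.
(5477 - 0) mod 14 = 3, so b(5477) = b(3) = 7.

7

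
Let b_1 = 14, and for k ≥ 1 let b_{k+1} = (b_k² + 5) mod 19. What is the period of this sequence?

4

Listing terms: b_1 = 14; b_2 = 11; b_3 = 12; b_4 = 16; b_5 = 14.
Since b_5 = b_1 = 14, the sequence is periodic with period 4.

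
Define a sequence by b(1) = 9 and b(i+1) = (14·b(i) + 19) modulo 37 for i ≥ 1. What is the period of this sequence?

Listing terms: b(1) = 9, b(2) = 34, b(3) = 14, b(4) = 30, b(5) = 32, b(6) = 23, b(7) = 8, b(8) = 20, b(9) = 3, b(10) = 24, b(11) = 22, b(12) = 31, b(13) = 9.
The sequence repeats with period 12.

12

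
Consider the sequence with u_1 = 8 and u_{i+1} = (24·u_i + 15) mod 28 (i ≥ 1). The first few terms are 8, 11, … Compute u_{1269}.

27

Computing terms: u_1 = 8, u_2 = 11, u_3 = 27, u_4 = 19, u_5 = 23, u_6 = 7, u_7 = 15, u_8 = 11.
Since u_8 = u_2 = 11, the sequence is eventually periodic: after a pre-period of length 1 it cycles with period 6.
For i ≥ 2, u_i depends only on (i - 2) mod 6. (1269 - 2) mod 6 = 1, so u_{1269} = u_3 = 27.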